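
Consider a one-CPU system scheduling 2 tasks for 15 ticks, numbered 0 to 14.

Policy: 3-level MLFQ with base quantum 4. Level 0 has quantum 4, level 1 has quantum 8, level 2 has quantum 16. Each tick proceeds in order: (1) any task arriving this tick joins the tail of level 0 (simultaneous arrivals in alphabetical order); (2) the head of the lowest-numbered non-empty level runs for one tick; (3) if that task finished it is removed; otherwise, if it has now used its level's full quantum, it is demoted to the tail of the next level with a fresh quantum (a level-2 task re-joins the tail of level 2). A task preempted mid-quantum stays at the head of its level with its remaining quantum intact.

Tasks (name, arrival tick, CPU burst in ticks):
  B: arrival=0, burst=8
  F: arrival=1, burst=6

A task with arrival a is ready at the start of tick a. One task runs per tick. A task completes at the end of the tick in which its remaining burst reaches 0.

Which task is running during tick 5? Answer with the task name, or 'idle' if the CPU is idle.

t=0: L0/L1/L2 = B/-/- → run B
t=1: L0/L1/L2 = BF/-/- → run B
t=2: L0/L1/L2 = BF/-/- → run B
t=3: L0/L1/L2 = BF/-/- → run B
t=4: L0/L1/L2 = F/B/- → run F
t=5: L0/L1/L2 = F/B/- → run F
t=6: L0/L1/L2 = F/B/- → run F
t=7: L0/L1/L2 = F/B/- → run F
t=8: L0/L1/L2 = -/BF/- → run B
t=9: L0/L1/L2 = -/BF/- → run B
t=10: L0/L1/L2 = -/BF/- → run B
t=11: L0/L1/L2 = -/BF/- → run B
t=12: L0/L1/L2 = -/F/- → run F
t=13: L0/L1/L2 = -/F/- → run F
t=14: (idle)

running at tick 5 = F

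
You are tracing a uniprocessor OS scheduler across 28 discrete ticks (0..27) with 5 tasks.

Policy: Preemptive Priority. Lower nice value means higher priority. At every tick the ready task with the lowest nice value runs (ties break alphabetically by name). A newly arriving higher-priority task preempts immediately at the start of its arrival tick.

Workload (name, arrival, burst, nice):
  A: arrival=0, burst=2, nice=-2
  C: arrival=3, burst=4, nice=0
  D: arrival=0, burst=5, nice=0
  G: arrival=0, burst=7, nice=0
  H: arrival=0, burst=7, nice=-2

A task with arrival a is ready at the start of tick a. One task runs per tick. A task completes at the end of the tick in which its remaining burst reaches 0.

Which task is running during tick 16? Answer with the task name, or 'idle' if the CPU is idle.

t=0: ready={A,D,G,H} → run A
t=1: ready={A,D,G,H} → run A
t=2: ready={D,G,H} → run H
t=3: ready={C,D,G,H} → run H
t=4: ready={C,D,G,H} → run H
t=5: ready={C,D,G,H} → run H
t=6: ready={C,D,G,H} → run H
t=7: ready={C,D,G,H} → run H
t=8: ready={C,D,G,H} → run H
t=9: ready={C,D,G} → run C
t=10: ready={C,D,G} → run C
t=11: ready={C,D,G} → run C
t=12: ready={C,D,G} → run C
t=13: ready={D,G} → run D
t=14: ready={D,G} → run D
t=15: ready={D,G} → run D
t=16: ready={D,G} → run D
t=17: ready={D,G} → run D
t=18: ready={G} → run G
t=19: ready={G} → run G
t=20: ready={G} → run G
t=21: ready={G} → run G
t=22: ready={G} → run G
t=23: ready={G} → run G
t=24: ready={G} → run G
t=25: (idle)
t=26: (idle)
t=27: (idle)

running at tick 16 = D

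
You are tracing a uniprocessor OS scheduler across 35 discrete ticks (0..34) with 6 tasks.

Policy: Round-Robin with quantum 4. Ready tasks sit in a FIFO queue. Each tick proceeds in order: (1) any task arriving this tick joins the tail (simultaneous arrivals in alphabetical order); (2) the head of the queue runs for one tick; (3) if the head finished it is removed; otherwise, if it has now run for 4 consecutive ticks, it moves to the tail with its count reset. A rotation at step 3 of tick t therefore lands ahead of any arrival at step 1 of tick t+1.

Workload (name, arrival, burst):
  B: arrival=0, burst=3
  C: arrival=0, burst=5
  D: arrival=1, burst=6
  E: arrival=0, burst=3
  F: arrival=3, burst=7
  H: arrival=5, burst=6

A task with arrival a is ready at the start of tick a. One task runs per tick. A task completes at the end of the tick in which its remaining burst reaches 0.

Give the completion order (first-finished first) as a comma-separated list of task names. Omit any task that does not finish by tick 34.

t=0: queue=[B,C,E] q_used=0 → run B
t=1: queue=[B,C,E,D] q_used=1 → run B
t=2: queue=[B,C,E,D] q_used=2 → run B
t=3: queue=[C,E,D,F] q_used=0 → run C
t=4: queue=[C,E,D,F] q_used=1 → run C
t=5: queue=[C,E,D,F,H] q_used=2 → run C
t=6: queue=[C,E,D,F,H] q_used=3 → run C
t=7: queue=[E,D,F,H,C] q_used=0 → run E
t=8: queue=[E,D,F,H,C] q_used=1 → run E
t=9: queue=[E,D,F,H,C] q_used=2 → run E
t=10: queue=[D,F,H,C] q_used=0 → run D
t=11: queue=[D,F,H,C] q_used=1 → run D
t=12: queue=[D,F,H,C] q_used=2 → run D
t=13: queue=[D,F,H,C] q_used=3 → run D
t=14: queue=[F,H,C,D] q_used=0 → run F
t=15: queue=[F,H,C,D] q_used=1 → run F
t=16: queue=[F,H,C,D] q_used=2 → run F
t=17: queue=[F,H,C,D] q_used=3 → run F
t=18: queue=[H,C,D,F] q_used=0 → run H
t=19: queue=[H,C,D,F] q_used=1 → run H
t=20: queue=[H,C,D,F] q_used=2 → run H
t=21: queue=[H,C,D,F] q_used=3 → run H
t=22: queue=[C,D,F,H] q_used=0 → run C
t=23: queue=[D,F,H] q_used=0 → run D
t=24: queue=[D,F,H] q_used=1 → run D
t=25: queue=[F,H] q_used=0 → run F
t=26: queue=[F,H] q_used=1 → run F
t=27: queue=[F,H] q_used=2 → run F
t=28: queue=[H] q_used=0 → run H
t=29: queue=[H] q_used=1 → run H
t=30: (idle)
t=31: (idle)
t=32: (idle)
t=33: (idle)
t=34: (idle)

completion order = B, E, C, D, F, H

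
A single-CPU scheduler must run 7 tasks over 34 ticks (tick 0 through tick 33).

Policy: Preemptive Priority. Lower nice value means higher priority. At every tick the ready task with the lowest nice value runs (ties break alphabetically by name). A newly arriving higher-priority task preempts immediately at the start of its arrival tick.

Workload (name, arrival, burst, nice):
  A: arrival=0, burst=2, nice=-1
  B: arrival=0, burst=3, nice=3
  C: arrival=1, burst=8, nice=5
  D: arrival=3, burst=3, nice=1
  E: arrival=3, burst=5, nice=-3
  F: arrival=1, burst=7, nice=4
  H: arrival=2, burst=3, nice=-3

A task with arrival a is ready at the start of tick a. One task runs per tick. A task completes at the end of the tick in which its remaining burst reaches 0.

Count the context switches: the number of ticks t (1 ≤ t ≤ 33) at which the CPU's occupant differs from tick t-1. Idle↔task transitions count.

t=0: ready={A,B} → run A
t=1: ready={A,B,C,F} → run A
t=2: ready={B,C,F,H} → run H
t=3: ready={B,C,D,E,F,H} → run E
t=4: ready={B,C,D,E,F,H} → run E
t=5: ready={B,C,D,E,F,H} → run E
t=6: ready={B,C,D,E,F,H} → run E
t=7: ready={B,C,D,E,F,H} → run E
t=8: ready={B,C,D,F,H} → run H
t=9: ready={B,C,D,F,H} → run H
t=10: ready={B,C,D,F} → run D
t=11: ready={B,C,D,F} → run D
t=12: ready={B,C,D,F} → run D
t=13: ready={B,C,F} → run B
t=14: ready={B,C,F} → run B
t=15: ready={B,C,F} → run B
t=16: ready={C,F} → run F
t=17: ready={C,F} → run F
t=18: ready={C,F} → run F
t=19: ready={C,F} → run F
t=20: ready={C,F} → run F
t=21: ready={C,F} → run F
t=22: ready={C,F} → run F
t=23: ready={C} → run C
t=24: ready={C} → run C
t=25: ready={C} → run C
t=26: ready={C} → run C
t=27: ready={C} → run C
t=28: ready={C} → run C
t=29: ready={C} → run C
t=30: ready={C} → run C
t=31: (idle)
t=32: (idle)
t=33: (idle)

context switches = 8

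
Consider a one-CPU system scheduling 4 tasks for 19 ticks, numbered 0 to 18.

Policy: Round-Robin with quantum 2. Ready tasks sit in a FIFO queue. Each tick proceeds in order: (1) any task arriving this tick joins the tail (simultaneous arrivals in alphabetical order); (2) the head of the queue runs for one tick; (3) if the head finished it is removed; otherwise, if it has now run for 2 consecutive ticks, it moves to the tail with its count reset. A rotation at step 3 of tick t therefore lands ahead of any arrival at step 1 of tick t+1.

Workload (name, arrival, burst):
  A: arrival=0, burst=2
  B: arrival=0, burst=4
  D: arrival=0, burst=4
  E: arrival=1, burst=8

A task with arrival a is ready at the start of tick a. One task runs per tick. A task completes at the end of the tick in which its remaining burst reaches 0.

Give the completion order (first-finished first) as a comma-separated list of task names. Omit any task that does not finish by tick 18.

t=0: queue=[A,B,D] q_used=0 → run A
t=1: queue=[A,B,D,E] q_used=1 → run A
t=2: queue=[B,D,E] q_used=0 → run B
t=3: queue=[B,D,E] q_used=1 → run B
t=4: queue=[D,E,B] q_used=0 → run D
t=5: queue=[D,E,B] q_used=1 → run D
t=6: queue=[E,B,D] q_used=0 → run E
t=7: queue=[E,B,D] q_used=1 → run E
t=8: queue=[B,D,E] q_used=0 → run B
t=9: queue=[B,D,E] q_used=1 → run B
t=10: queue=[D,E] q_used=0 → run D
t=11: queue=[D,E] q_used=1 → run D
t=12: queue=[E] q_used=0 → run E
t=13: queue=[E] q_used=1 → run E
t=14: queue=[E] q_used=0 → run E
t=15: queue=[E] q_used=1 → run E
t=16: queue=[E] q_used=0 → run E
t=17: queue=[E] q_used=1 → run E
t=18: (idle)

completion order = A, B, D, E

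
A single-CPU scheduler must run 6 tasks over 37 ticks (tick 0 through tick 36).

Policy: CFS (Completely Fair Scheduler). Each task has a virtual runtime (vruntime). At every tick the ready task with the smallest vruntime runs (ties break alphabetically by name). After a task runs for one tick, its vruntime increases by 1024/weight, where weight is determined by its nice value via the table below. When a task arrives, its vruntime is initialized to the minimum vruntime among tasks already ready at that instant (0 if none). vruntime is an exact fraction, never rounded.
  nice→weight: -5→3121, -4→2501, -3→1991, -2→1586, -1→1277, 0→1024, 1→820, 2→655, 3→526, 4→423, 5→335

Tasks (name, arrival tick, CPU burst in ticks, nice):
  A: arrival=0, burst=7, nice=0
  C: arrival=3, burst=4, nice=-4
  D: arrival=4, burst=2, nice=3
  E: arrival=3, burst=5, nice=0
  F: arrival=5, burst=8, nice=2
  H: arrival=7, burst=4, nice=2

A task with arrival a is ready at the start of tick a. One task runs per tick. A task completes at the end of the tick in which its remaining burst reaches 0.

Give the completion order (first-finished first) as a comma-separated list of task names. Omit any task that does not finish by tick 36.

t=0: vr[A=0] → run A
t=1: vr[A=1] → run A
t=2: vr[A=2] → run A
t=3: vr[A=3 C=3 E=3] → run A
t=4: vr[A=4 C=3 D=3 E=3] → run C
t=5: vr[A=4 C=8527/2501 D=3 E=3 F=3] → run D
t=6: vr[A=4 C=8527/2501 D=1301/263 E=3 F=3] → run E
t=7: vr[A=4 C=8527/2501 D=1301/263 E=4 F=3 H=3] → run F
t=8: vr[A=4 C=8527/2501 D=1301/263 E=4 F=2989/655 H=3] → run H
t=9: vr[A=4 C=8527/2501 D=1301/263 E=4 F=2989/655 H=2989/655] → run C
t=10: vr[A=4 C=9551/2501 D=1301/263 E=4 F=2989/655 H=2989/655] → run C
t=11: vr[A=4 C=10575/2501 D=1301/263 E=4 F=2989/655 H=2989/655] → run A
t=12: vr[A=5 C=10575/2501 D=1301/263 E=4 F=2989/655 H=2989/655] → run E
t=13: vr[A=5 C=10575/2501 D=1301/263 E=5 F=2989/655 H=2989/655] → run C
t=14: vr[A=5 D=1301/263 E=5 F=2989/655 H=2989/655] → run F
t=15: vr[A=5 D=1301/263 E=5 F=4013/655 H=2989/655] → run H
t=16: vr[A=5 D=1301/263 E=5 F=4013/655 H=4013/655] → run D
t=17: vr[A=5 E=5 F=4013/655 H=4013/655] → run A
t=18: vr[A=6 E=5 F=4013/655 H=4013/655] → run E
t=19: vr[A=6 E=6 F=4013/655 H=4013/655] → run A
t=20: vr[E=6 F=4013/655 H=4013/655] → run E
t=21: vr[E=7 F=4013/655 H=4013/655] → run F
t=22: vr[E=7 F=5037/655 H=4013/655] → run H
t=23: vr[E=7 F=5037/655 H=5037/655] → run E
t=24: vr[F=5037/655 H=5037/655] → run F
t=25: vr[F=6061/655 H=5037/655] → run H
t=26: vr[F=6061/655] → run F
t=27: vr[F=1417/131] → run F
t=28: vr[F=8109/655] → run F
t=29: vr[F=9133/655] → run F
t=30: (idle)
t=31: (idle)
t=32: (idle)
t=33: (idle)
t=34: (idle)
t=35: (idle)
t=36: (idle)

completion order = C, D, A, E, H, F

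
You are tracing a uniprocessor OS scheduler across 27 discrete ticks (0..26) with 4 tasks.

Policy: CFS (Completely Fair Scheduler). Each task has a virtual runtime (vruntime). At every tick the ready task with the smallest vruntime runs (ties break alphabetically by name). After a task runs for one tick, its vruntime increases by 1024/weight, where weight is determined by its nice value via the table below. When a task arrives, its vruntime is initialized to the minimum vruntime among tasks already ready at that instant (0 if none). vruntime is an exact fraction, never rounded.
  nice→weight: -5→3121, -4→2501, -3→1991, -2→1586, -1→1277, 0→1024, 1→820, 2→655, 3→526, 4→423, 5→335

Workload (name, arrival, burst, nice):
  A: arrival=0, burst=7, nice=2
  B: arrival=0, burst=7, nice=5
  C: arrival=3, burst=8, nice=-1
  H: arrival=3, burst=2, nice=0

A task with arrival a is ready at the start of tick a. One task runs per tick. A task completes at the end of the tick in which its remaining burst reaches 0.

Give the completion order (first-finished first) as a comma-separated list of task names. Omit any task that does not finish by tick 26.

completion order = H, C, A, B

t=0: vr[A=0 B=0] → run A
t=1: vr[A=1024/655 B=0] → run B
t=2: vr[A=1024/655 B=1024/335] → run A
t=3: vr[A=2048/655 B=1024/335 C=1024/335 H=1024/335] → run B
t=4: vr[A=2048/655 B=2048/335 C=1024/335 H=1024/335] → run C
t=5: vr[A=2048/655 B=2048/335 C=1650688/427795 H=1024/335] → run H
t=6: vr[A=2048/655 B=2048/335 C=1650688/427795 H=1359/335] → run A
t=7: vr[A=3072/655 B=2048/335 C=1650688/427795 H=1359/335] → run C
t=8: vr[A=3072/655 B=2048/335 C=1993728/427795 H=1359/335] → run H
t=9: vr[A=3072/655 B=2048/335 C=1993728/427795] → run C
t=10: vr[A=3072/655 B=2048/335 C=2336768/427795] → run A
t=11: vr[A=4096/655 B=2048/335 C=2336768/427795] → run C
t=12: vr[A=4096/655 B=2048/335 C=2679808/427795] → run B
t=13: vr[A=4096/655 B=3072/335 C=2679808/427795] → run A
t=14: vr[A=1024/131 B=3072/335 C=2679808/427795] → run C
t=15: vr[A=1024/131 B=3072/335 C=3022848/427795] → run C
t=16: vr[A=1024/131 B=3072/335 C=3365888/427795] → run A
t=17: vr[A=6144/655 B=3072/335 C=3365888/427795] → run C
t=18: vr[A=6144/655 B=3072/335 C=3708928/427795] → run C
t=19: vr[A=6144/655 B=3072/335] → run B
t=20: vr[A=6144/655 B=4096/335] → run A
t=21: vr[B=4096/335] → run B
t=22: vr[B=1024/67] → run B
t=23: vr[B=6144/335] → run B
t=24: (idle)
t=25: (idle)
t=26: (idle)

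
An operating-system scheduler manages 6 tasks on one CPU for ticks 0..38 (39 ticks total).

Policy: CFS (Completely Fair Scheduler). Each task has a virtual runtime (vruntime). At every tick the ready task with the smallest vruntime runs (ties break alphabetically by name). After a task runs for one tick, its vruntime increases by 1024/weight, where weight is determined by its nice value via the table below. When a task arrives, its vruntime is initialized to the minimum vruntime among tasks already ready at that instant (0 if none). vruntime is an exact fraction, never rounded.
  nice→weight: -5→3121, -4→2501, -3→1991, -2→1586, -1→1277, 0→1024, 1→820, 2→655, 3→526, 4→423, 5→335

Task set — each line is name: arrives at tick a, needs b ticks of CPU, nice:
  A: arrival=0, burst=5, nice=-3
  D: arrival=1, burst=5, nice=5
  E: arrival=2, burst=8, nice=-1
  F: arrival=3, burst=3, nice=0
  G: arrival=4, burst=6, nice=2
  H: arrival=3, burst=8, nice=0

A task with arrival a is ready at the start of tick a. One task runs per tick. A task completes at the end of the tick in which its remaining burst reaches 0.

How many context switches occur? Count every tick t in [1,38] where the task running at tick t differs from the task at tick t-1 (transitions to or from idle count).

context switches = 32

t=0: vr[A=0] → run A
t=1: vr[A=1024/1991 D=1024/1991] → run A
t=2: vr[A=2048/1991 D=1024/1991 E=1024/1991] → run D
t=3: vr[A=2048/1991 D=2381824/666985 E=1024/1991 F=1024/1991 H=1024/1991] → run E
t=4: vr[A=2048/1991 D=2381824/666985 E=3346432/2542507 F=1024/1991 G=1024/1991 H=1024/1991] → run F
t=5: vr[A=2048/1991 D=2381824/666985 E=3346432/2542507 F=3015/1991 G=1024/1991 H=1024/1991] → run G
t=6: vr[A=2048/1991 D=2381824/666985 E=3346432/2542507 F=3015/1991 G=2709504/1304105 H=1024/1991] → run H
t=7: vr[A=2048/1991 D=2381824/666985 E=3346432/2542507 F=3015/1991 G=2709504/1304105 H=3015/1991] → run A
t=8: vr[A=3072/1991 D=2381824/666985 E=3346432/2542507 F=3015/1991 G=2709504/1304105 H=3015/1991] → run E
t=9: vr[A=3072/1991 D=2381824/666985 E=5385216/2542507 F=3015/1991 G=2709504/1304105 H=3015/1991] → run F
t=10: vr[A=3072/1991 D=2381824/666985 E=5385216/2542507 F=5006/1991 G=2709504/1304105 H=3015/1991] → run H
t=11: vr[A=3072/1991 D=2381824/666985 E=5385216/2542507 F=5006/1991 G=2709504/1304105 H=5006/1991] → run A
t=12: vr[A=4096/1991 D=2381824/666985 E=5385216/2542507 F=5006/1991 G=2709504/1304105 H=5006/1991] → run A
t=13: vr[D=2381824/666985 E=5385216/2542507 F=5006/1991 G=2709504/1304105 H=5006/1991] → run G
t=14: vr[D=2381824/666985 E=5385216/2542507 F=5006/1991 G=4748288/1304105 H=5006/1991] → run E
t=15: vr[D=2381824/666985 E=7424000/2542507 F=5006/1991 G=4748288/1304105 H=5006/1991] → run F
t=16: vr[D=2381824/666985 E=7424000/2542507 G=4748288/1304105 H=5006/1991] → run H
t=17: vr[D=2381824/666985 E=7424000/2542507 G=4748288/1304105 H=6997/1991] → run E
t=18: vr[D=2381824/666985 E=9462784/2542507 G=4748288/1304105 H=6997/1991] → run H
t=19: vr[D=2381824/666985 E=9462784/2542507 G=4748288/1304105 H=8988/1991] → run D
t=20: vr[D=4420608/666985 E=9462784/2542507 G=4748288/1304105 H=8988/1991] → run G
t=21: vr[D=4420608/666985 E=9462784/2542507 G=6787072/1304105 H=8988/1991] → run E
t=22: vr[D=4420608/666985 E=11501568/2542507 G=6787072/1304105 H=8988/1991] → run H
t=23: vr[D=4420608/666985 E=11501568/2542507 G=6787072/1304105 H=10979/1991] → run E
t=24: vr[D=4420608/666985 E=13540352/2542507 G=6787072/1304105 H=10979/1991] → run G
t=25: vr[D=4420608/666985 E=13540352/2542507 G=8825856/1304105 H=10979/1991] → run E
t=26: vr[D=4420608/666985 E=15579136/2542507 G=8825856/1304105 H=10979/1991] → run H
t=27: vr[D=4420608/666985 E=15579136/2542507 G=8825856/1304105 H=12970/1991] → run E
t=28: vr[D=4420608/666985 G=8825856/1304105 H=12970/1991] → run H
t=29: vr[D=4420608/666985 G=8825856/1304105 H=14961/1991] → run D
t=30: vr[D=6459392/666985 G=8825856/1304105 H=14961/1991] → run G
t=31: vr[D=6459392/666985 G=2172928/260821 H=14961/1991] → run H
t=32: vr[D=6459392/666985 G=2172928/260821] → run G
t=33: vr[D=6459392/666985] → run D
t=34: vr[D=8498176/666985] → run D
t=35: (idle)
t=36: (idle)
t=37: (idle)
t=38: (idle)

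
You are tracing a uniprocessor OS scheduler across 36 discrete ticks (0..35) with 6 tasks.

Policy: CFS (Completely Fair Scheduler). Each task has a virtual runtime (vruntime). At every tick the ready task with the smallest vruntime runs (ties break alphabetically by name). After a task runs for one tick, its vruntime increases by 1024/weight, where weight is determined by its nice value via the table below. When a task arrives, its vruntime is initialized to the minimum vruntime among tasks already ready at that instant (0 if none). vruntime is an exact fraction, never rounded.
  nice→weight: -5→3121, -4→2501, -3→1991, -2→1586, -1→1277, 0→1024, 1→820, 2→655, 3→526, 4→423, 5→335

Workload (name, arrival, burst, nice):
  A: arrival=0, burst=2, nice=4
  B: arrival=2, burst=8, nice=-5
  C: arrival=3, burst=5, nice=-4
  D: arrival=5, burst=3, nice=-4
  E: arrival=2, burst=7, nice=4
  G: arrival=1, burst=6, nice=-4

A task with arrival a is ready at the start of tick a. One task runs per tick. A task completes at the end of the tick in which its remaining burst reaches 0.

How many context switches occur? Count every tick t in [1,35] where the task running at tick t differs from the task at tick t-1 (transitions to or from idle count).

t=0: vr[A=0] → run A
t=1: vr[A=1024/423 G=1024/423] → run A
t=2: vr[B=1024/423 E=1024/423 G=1024/423] → run B
t=3: vr[B=3629056/1320183 C=1024/423 E=1024/423 G=1024/423] → run C
t=4: vr[B=3629056/1320183 C=2994176/1057923 E=1024/423 G=1024/423] → run E
t=5: vr[B=3629056/1320183 C=2994176/1057923 D=1024/423 E=2048/423 G=1024/423] → run D
t=6: vr[B=3629056/1320183 C=2994176/1057923 D=2994176/1057923 E=2048/423 G=1024/423] → run G
t=7: vr[B=3629056/1320183 C=2994176/1057923 D=2994176/1057923 E=2048/423 G=2994176/1057923] → run B
t=8: vr[B=4062208/1320183 C=2994176/1057923 D=2994176/1057923 E=2048/423 G=2994176/1057923] → run C
t=9: vr[B=4062208/1320183 C=3427328/1057923 D=2994176/1057923 E=2048/423 G=2994176/1057923] → run D
t=10: vr[B=4062208/1320183 C=3427328/1057923 D=3427328/1057923 E=2048/423 G=2994176/1057923] → run G
t=11: vr[B=4062208/1320183 C=3427328/1057923 D=3427328/1057923 E=2048/423 G=3427328/1057923] → run B
t=12: vr[B=4495360/1320183 C=3427328/1057923 D=3427328/1057923 E=2048/423 G=3427328/1057923] → run C
t=13: vr[B=4495360/1320183 C=3860480/1057923 D=3427328/1057923 E=2048/423 G=3427328/1057923] → run D
t=14: vr[B=4495360/1320183 C=3860480/1057923 E=2048/423 G=3427328/1057923] → run G
t=15: vr[B=4495360/1320183 C=3860480/1057923 E=2048/423 G=3860480/1057923] → run B
t=16: vr[B=4928512/1320183 C=3860480/1057923 E=2048/423 G=3860480/1057923] → run C
t=17: vr[B=4928512/1320183 C=4293632/1057923 E=2048/423 G=3860480/1057923] → run G
t=18: vr[B=4928512/1320183 C=4293632/1057923 E=2048/423 G=4293632/1057923] → run B
t=19: vr[B=5361664/1320183 C=4293632/1057923 E=2048/423 G=4293632/1057923] → run C
t=20: vr[B=5361664/1320183 E=2048/423 G=4293632/1057923] → run G
t=21: vr[B=5361664/1320183 E=2048/423 G=4726784/1057923] → run B
t=22: vr[B=5794816/1320183 E=2048/423 G=4726784/1057923] → run B
t=23: vr[B=6227968/1320183 E=2048/423 G=4726784/1057923] → run G
t=24: vr[B=6227968/1320183 E=2048/423] → run B
t=25: vr[E=2048/423] → run E
t=26: vr[E=1024/141] → run E
t=27: vr[E=4096/423] → run E
t=28: vr[E=5120/423] → run E
t=29: vr[E=2048/141] → run E
t=30: vr[E=7168/423] → run E
t=31: (idle)
t=32: (idle)
t=33: (idle)
t=34: (idle)
t=35: (idle)

context switches = 24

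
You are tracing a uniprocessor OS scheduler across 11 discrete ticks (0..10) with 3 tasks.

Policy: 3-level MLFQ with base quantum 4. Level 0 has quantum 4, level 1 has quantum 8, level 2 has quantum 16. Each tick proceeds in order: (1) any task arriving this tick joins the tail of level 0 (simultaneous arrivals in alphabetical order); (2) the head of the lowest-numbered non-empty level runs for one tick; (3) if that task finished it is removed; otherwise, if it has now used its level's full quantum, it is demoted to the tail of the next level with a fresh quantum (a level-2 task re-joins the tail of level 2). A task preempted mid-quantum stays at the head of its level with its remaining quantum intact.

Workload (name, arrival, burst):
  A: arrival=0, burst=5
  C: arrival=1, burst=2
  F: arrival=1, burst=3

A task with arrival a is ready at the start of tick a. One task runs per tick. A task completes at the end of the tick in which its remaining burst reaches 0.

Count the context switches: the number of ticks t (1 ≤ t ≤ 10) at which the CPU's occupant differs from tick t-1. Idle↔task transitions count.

context switches = 4

t=0: L0/L1/L2 = A/-/- → run A
t=1: L0/L1/L2 = ACF/-/- → run A
t=2: L0/L1/L2 = ACF/-/- → run A
t=3: L0/L1/L2 = ACF/-/- → run A
t=4: L0/L1/L2 = CF/A/- → run C
t=5: L0/L1/L2 = CF/A/- → run C
t=6: L0/L1/L2 = F/A/- → run F
t=7: L0/L1/L2 = F/A/- → run F
t=8: L0/L1/L2 = F/A/- → run F
t=9: L0/L1/L2 = -/A/- → run A
t=10: (idle)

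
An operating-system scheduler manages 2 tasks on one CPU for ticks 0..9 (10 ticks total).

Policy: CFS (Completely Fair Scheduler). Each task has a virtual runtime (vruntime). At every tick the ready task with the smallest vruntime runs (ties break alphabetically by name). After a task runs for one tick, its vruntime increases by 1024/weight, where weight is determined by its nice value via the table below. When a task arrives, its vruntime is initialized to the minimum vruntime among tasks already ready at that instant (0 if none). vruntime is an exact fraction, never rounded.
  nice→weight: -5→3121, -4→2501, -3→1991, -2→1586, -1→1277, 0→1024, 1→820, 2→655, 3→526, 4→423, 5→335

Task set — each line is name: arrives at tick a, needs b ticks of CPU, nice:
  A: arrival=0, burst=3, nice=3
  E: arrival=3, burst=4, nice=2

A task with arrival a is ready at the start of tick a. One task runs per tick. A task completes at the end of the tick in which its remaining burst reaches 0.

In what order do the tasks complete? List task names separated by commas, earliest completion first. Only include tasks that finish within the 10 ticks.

completion order = A, E

t=0: vr[A=0] → run A
t=1: vr[A=512/263] → run A
t=2: vr[A=1024/263] → run A
t=3: vr[E=0] → run E
t=4: vr[E=1024/655] → run E
t=5: vr[E=2048/655] → run E
t=6: vr[E=3072/655] → run E
t=7: (idle)
t=8: (idle)
t=9: (idle)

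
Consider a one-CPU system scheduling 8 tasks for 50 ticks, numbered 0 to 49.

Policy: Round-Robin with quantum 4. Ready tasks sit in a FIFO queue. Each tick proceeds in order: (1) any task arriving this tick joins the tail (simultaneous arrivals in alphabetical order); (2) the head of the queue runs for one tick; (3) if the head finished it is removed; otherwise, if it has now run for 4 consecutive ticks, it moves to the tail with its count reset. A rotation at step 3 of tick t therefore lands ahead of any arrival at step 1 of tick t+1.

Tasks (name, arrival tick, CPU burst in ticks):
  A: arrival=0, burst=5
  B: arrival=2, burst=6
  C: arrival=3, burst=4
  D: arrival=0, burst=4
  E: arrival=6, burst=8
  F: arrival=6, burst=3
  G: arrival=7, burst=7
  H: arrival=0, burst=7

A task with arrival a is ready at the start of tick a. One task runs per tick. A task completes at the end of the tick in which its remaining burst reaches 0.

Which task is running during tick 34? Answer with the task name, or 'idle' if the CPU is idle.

running at tick 34 = H

t=0: queue=[A,D,H] q_used=0 → run A
t=1: queue=[A,D,H] q_used=1 → run A
t=2: queue=[A,D,H,B] q_used=2 → run A
t=3: queue=[A,D,H,B,C] q_used=3 → run A
t=4: queue=[D,H,B,C,A] q_used=0 → run D
t=5: queue=[D,H,B,C,A] q_used=1 → run D
t=6: queue=[D,H,B,C,A,E,F] q_used=2 → run D
t=7: queue=[D,H,B,C,A,E,F,G] q_used=3 → run D
t=8: queue=[H,B,C,A,E,F,G] q_used=0 → run H
t=9: queue=[H,B,C,A,E,F,G] q_used=1 → run H
t=10: queue=[H,B,C,A,E,F,G] q_used=2 → run H
t=11: queue=[H,B,C,A,E,F,G] q_used=3 → run H
t=12: queue=[B,C,A,E,F,G,H] q_used=0 → run B
t=13: queue=[B,C,A,E,F,G,H] q_used=1 → run B
t=14: queue=[B,C,A,E,F,G,H] q_used=2 → run B
t=15: queue=[B,C,A,E,F,G,H] q_used=3 → run B
t=16: queue=[C,A,E,F,G,H,B] q_used=0 → run C
t=17: queue=[C,A,E,F,G,H,B] q_used=1 → run C
t=18: queue=[C,A,E,F,G,H,B] q_used=2 → run C
t=19: queue=[C,A,E,F,G,H,B] q_used=3 → run C
t=20: queue=[A,E,F,G,H,B] q_used=0 → run A
t=21: queue=[E,F,G,H,B] q_used=0 → run E
t=22: queue=[E,F,G,H,B] q_used=1 → run E
t=23: queue=[E,F,G,H,B] q_used=2 → run E
t=24: queue=[E,F,G,H,B] q_used=3 → run E
t=25: queue=[F,G,H,B,E] q_used=0 → run F
t=26: queue=[F,G,H,B,E] q_used=1 → run F
t=27: queue=[F,G,H,B,E] q_used=2 → run F
t=28: queue=[G,H,B,E] q_used=0 → run G
t=29: queue=[G,H,B,E] q_used=1 → run G
t=30: queue=[G,H,B,E] q_used=2 → run G
t=31: queue=[G,H,B,E] q_used=3 → run G
t=32: queue=[H,B,E,G] q_used=0 → run H
t=33: queue=[H,B,E,G] q_used=1 → run H
t=34: queue=[H,B,E,G] q_used=2 → run H
t=35: queue=[B,E,G] q_used=0 → run B
t=36: queue=[B,E,G] q_used=1 → run B
t=37: queue=[E,G] q_used=0 → run E
t=38: queue=[E,G] q_used=1 → run E
t=39: queue=[E,G] q_used=2 → run E
t=40: queue=[E,G] q_used=3 → run E
t=41: queue=[G] q_used=0 → run G
t=42: queue=[G] q_used=1 → run G
t=43: queue=[G] q_used=2 → run G
t=44: (idle)
t=45: (idle)
t=46: (idle)
t=47: (idle)
t=48: (idle)
t=49: (idle)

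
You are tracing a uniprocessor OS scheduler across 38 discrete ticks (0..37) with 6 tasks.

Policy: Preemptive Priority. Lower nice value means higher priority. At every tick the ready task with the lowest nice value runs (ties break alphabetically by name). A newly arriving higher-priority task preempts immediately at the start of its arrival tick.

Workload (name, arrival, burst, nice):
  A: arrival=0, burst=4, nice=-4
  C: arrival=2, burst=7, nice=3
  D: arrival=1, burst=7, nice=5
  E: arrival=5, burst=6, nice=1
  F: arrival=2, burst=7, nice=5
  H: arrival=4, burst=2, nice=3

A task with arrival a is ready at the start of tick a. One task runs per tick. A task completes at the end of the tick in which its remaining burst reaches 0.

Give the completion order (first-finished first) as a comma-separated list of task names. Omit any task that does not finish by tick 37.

t=0: ready={A} → run A
t=1: ready={A,D} → run A
t=2: ready={A,C,D,F} → run A
t=3: ready={A,C,D,F} → run A
t=4: ready={C,D,F,H} → run C
t=5: ready={C,D,E,F,H} → run E
t=6: ready={C,D,E,F,H} → run E
t=7: ready={C,D,E,F,H} → run E
t=8: ready={C,D,E,F,H} → run E
t=9: ready={C,D,E,F,H} → run E
t=10: ready={C,D,E,F,H} → run E
t=11: ready={C,D,F,H} → run C
t=12: ready={C,D,F,H} → run C
t=13: ready={C,D,F,H} → run C
t=14: ready={C,D,F,H} → run C
t=15: ready={C,D,F,H} → run C
t=16: ready={C,D,F,H} → run C
t=17: ready={D,F,H} → run H
t=18: ready={D,F,H} → run H
t=19: ready={D,F} → run D
t=20: ready={D,F} → run D
t=21: ready={D,F} → run D
t=22: ready={D,F} → run D
t=23: ready={D,F} → run D
t=24: ready={D,F} → run D
t=25: ready={D,F} → run D
t=26: ready={F} → run F
t=27: ready={F} → run F
t=28: ready={F} → run F
t=29: ready={F} → run F
t=30: ready={F} → run F
t=31: ready={F} → run F
t=32: ready={F} → run F
t=33: (idle)
t=34: (idle)
t=35: (idle)
t=36: (idle)
t=37: (idle)

completion order = A, E, C, H, D, F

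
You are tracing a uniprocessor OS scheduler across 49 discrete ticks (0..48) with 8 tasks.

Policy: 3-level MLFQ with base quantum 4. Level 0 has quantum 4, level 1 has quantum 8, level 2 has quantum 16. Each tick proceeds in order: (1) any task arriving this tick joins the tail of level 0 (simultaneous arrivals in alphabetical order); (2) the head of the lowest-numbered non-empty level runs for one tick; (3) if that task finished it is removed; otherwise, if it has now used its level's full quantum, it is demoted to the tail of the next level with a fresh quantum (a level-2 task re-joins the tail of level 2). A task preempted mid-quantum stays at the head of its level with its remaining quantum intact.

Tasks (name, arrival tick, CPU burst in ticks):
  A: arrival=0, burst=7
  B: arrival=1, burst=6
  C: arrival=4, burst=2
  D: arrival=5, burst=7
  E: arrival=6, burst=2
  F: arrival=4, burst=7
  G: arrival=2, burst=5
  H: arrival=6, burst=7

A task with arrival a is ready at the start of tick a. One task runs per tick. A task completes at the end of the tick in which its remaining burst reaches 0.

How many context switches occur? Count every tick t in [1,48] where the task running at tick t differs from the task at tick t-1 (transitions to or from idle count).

context switches = 14

t=0: L0/L1/L2 = A/-/- → run A
t=1: L0/L1/L2 = AB/-/- → run A
t=2: L0/L1/L2 = ABG/-/- → run A
t=3: L0/L1/L2 = ABG/-/- → run A
t=4: L0/L1/L2 = BGCF/A/- → run B
t=5: L0/L1/L2 = BGCFD/A/- → run B
t=6: L0/L1/L2 = BGCFDEH/A/- → run B
t=7: L0/L1/L2 = BGCFDEH/A/- → run B
t=8: L0/L1/L2 = GCFDEH/AB/- → run G
t=9: L0/L1/L2 = GCFDEH/AB/- → run G
t=10: L0/L1/L2 = GCFDEH/AB/- → run G
t=11: L0/L1/L2 = GCFDEH/AB/- → run G
t=12: L0/L1/L2 = CFDEH/ABG/- → run C
t=13: L0/L1/L2 = CFDEH/ABG/- → run C
t=14: L0/L1/L2 = FDEH/ABG/- → run F
t=15: L0/L1/L2 = FDEH/ABG/- → run F
t=16: L0/L1/L2 = FDEH/ABG/- → run F
t=17: L0/L1/L2 = FDEH/ABG/- → run F
t=18: L0/L1/L2 = DEH/ABGF/- → run D
t=19: L0/L1/L2 = DEH/ABGF/- → run D
t=20: L0/L1/L2 = DEH/ABGF/- → run D
t=21: L0/L1/L2 = DEH/ABGF/- → run D
t=22: L0/L1/L2 = EH/ABGFD/- → run E
t=23: L0/L1/L2 = EH/ABGFD/- → run E
t=24: L0/L1/L2 = H/ABGFD/- → run H
t=25: L0/L1/L2 = H/ABGFD/- → run H
t=26: L0/L1/L2 = H/ABGFD/- → run H
t=27: L0/L1/L2 = H/ABGFD/- → run H
t=28: L0/L1/L2 = -/ABGFDH/- → run A
t=29: L0/L1/L2 = -/ABGFDH/- → run A
t=30: L0/L1/L2 = -/ABGFDH/- → run A
t=31: L0/L1/L2 = -/BGFDH/- → run B
t=32: L0/L1/L2 = -/BGFDH/- → run B
t=33: L0/L1/L2 = -/GFDH/- → run G
t=34: L0/L1/L2 = -/FDH/- → run F
t=35: L0/L1/L2 = -/FDH/- → run F
t=36: L0/L1/L2 = -/FDH/- → run F
t=37: L0/L1/L2 = -/DH/- → run D
t=38: L0/L1/L2 = -/DH/- → run D
t=39: L0/L1/L2 = -/DH/- → run D
t=40: L0/L1/L2 = -/H/- → run H
t=41: L0/L1/L2 = -/H/- → run H
t=42: L0/L1/L2 = -/H/- → run H
t=43: (idle)
t=44: (idle)
t=45: (idle)
t=46: (idle)
t=47: (idle)
t=48: (idle)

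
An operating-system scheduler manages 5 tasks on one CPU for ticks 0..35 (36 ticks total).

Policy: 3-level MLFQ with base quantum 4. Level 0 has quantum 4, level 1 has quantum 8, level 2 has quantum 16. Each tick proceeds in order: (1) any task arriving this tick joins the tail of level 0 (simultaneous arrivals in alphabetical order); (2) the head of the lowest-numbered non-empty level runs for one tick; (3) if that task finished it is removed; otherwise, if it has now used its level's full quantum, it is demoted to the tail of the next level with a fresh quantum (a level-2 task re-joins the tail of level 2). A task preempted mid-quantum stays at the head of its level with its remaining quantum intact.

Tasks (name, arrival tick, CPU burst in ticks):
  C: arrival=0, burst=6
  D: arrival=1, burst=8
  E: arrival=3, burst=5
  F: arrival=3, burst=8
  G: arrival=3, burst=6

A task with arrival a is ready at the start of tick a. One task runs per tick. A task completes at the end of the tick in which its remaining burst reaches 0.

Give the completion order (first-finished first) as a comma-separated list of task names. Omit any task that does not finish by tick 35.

t=0: L0/L1/L2 = C/-/- → run C
t=1: L0/L1/L2 = CD/-/- → run C
t=2: L0/L1/L2 = CD/-/- → run C
t=3: L0/L1/L2 = CDEFG/-/- → run C
t=4: L0/L1/L2 = DEFG/C/- → run D
t=5: L0/L1/L2 = DEFG/C/- → run D
t=6: L0/L1/L2 = DEFG/C/- → run D
t=7: L0/L1/L2 = DEFG/C/- → run D
t=8: L0/L1/L2 = EFG/CD/- → run E
t=9: L0/L1/L2 = EFG/CD/- → run E
t=10: L0/L1/L2 = EFG/CD/- → run E
t=11: L0/L1/L2 = EFG/CD/- → run E
t=12: L0/L1/L2 = FG/CDE/- → run F
t=13: L0/L1/L2 = FG/CDE/- → run F
t=14: L0/L1/L2 = FG/CDE/- → run F
t=15: L0/L1/L2 = FG/CDE/- → run F
t=16: L0/L1/L2 = G/CDEF/- → run G
t=17: L0/L1/L2 = G/CDEF/- → run G
t=18: L0/L1/L2 = G/CDEF/- → run G
t=19: L0/L1/L2 = G/CDEF/- → run G
t=20: L0/L1/L2 = -/CDEFG/- → run C
t=21: L0/L1/L2 = -/CDEFG/- → run C
t=22: L0/L1/L2 = -/DEFG/- → run D
t=23: L0/L1/L2 = -/DEFG/- → run D
t=24: L0/L1/L2 = -/DEFG/- → run D
t=25: L0/L1/L2 = -/DEFG/- → run D
t=26: L0/L1/L2 = -/EFG/- → run E
t=27: L0/L1/L2 = -/FG/- → run F
t=28: L0/L1/L2 = -/FG/- → run F
t=29: L0/L1/L2 = -/FG/- → run F
t=30: L0/L1/L2 = -/FG/- → run F
t=31: L0/L1/L2 = -/G/- → run G
t=32: L0/L1/L2 = -/G/- → run G
t=33: (idle)
t=34: (idle)
t=35: (idle)

completion order = C, D, E, F, G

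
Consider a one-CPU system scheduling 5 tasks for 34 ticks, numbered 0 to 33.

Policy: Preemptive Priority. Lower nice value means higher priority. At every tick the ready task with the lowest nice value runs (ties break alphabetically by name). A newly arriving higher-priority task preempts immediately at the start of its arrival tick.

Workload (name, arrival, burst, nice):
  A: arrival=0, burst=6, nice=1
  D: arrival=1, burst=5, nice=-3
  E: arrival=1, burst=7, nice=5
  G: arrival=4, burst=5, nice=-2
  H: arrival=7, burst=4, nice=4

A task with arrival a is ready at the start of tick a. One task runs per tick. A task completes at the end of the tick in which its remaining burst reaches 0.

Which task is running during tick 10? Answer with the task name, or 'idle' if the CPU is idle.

running at tick 10 = G

t=0: ready={A} → run A
t=1: ready={A,D,E} → run D
t=2: ready={A,D,E} → run D
t=3: ready={A,D,E} → run D
t=4: ready={A,D,E,G} → run D
t=5: ready={A,D,E,G} → run D
t=6: ready={A,E,G} → run G
t=7: ready={A,E,G,H} → run G
t=8: ready={A,E,G,H} → run G
t=9: ready={A,E,G,H} → run G
t=10: ready={A,E,G,H} → run G
t=11: ready={A,E,H} → run A
t=12: ready={A,E,H} → run A
t=13: ready={A,E,H} → run A
t=14: ready={A,E,H} → run A
t=15: ready={A,E,H} → run A
t=16: ready={E,H} → run H
t=17: ready={E,H} → run H
t=18: ready={E,H} → run H
t=19: ready={E,H} → run H
t=20: ready={E} → run E
t=21: ready={E} → run E
t=22: ready={E} → run E
t=23: ready={E} → run E
t=24: ready={E} → run E
t=25: ready={E} → run E
t=26: ready={E} → run E
t=27: (idle)
t=28: (idle)
t=29: (idle)
t=30: (idle)
t=31: (idle)
t=32: (idle)
t=33: (idle)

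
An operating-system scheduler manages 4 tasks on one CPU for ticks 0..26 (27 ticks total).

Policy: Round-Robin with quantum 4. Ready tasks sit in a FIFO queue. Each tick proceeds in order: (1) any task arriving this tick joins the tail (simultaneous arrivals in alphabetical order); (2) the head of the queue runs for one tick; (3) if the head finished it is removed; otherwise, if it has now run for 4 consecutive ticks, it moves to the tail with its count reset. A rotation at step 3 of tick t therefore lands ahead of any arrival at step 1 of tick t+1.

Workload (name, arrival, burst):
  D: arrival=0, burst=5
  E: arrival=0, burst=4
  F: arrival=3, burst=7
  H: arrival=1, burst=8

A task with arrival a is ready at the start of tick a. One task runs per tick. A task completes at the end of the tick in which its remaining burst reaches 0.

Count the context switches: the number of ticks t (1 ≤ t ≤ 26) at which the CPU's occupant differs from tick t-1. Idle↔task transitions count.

t=0: queue=[D,E] q_used=0 → run D
t=1: queue=[D,E,H] q_used=1 → run D
t=2: queue=[D,E,H] q_used=2 → run D
t=3: queue=[D,E,H,F] q_used=3 → run D
t=4: queue=[E,H,F,D] q_used=0 → run E
t=5: queue=[E,H,F,D] q_used=1 → run E
t=6: queue=[E,H,F,D] q_used=2 → run E
t=7: queue=[E,H,F,D] q_used=3 → run E
t=8: queue=[H,F,D] q_used=0 → run H
t=9: queue=[H,F,D] q_used=1 → run H
t=10: queue=[H,F,D] q_used=2 → run H
t=11: queue=[H,F,D] q_used=3 → run H
t=12: queue=[F,D,H] q_used=0 → run F
t=13: queue=[F,D,H] q_used=1 → run F
t=14: queue=[F,D,H] q_used=2 → run F
t=15: queue=[F,D,H] q_used=3 → run F
t=16: queue=[D,H,F] q_used=0 → run D
t=17: queue=[H,F] q_used=0 → run H
t=18: queue=[H,F] q_used=1 → run H
t=19: queue=[H,F] q_used=2 → run H
t=20: queue=[H,F] q_used=3 → run H
t=21: queue=[F] q_used=0 → run F
t=22: queue=[F] q_used=1 → run F
t=23: queue=[F] q_used=2 → run F
t=24: (idle)
t=25: (idle)
t=26: (idle)

context switches = 7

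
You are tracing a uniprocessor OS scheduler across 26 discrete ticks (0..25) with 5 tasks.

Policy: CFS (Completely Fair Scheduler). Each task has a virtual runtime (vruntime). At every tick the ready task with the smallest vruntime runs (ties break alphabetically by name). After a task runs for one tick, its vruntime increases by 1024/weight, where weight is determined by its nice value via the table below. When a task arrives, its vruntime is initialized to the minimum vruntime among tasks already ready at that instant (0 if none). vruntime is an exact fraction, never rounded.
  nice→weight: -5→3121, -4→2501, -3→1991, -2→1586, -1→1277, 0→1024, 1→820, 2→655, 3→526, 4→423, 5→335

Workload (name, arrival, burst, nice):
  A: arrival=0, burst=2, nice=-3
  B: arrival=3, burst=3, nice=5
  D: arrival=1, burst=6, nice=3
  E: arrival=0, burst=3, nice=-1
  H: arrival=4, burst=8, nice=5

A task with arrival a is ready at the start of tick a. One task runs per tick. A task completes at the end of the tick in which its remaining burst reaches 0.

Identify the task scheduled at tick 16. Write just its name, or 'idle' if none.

t=0: vr[A=0 E=0] → run A
t=1: vr[A=1024/1991 D=0 E=0] → run D
t=2: vr[A=1024/1991 D=512/263 E=0] → run E
t=3: vr[A=1024/1991 B=1024/1991 D=512/263 E=1024/1277] → run A
t=4: vr[B=1024/1991 D=512/263 E=1024/1277 H=1024/1991] → run B
t=5: vr[B=2381824/666985 D=512/263 E=1024/1277 H=1024/1991] → run H
t=6: vr[B=2381824/666985 D=512/263 E=1024/1277 H=2381824/666985] → run E
t=7: vr[B=2381824/666985 D=512/263 E=2048/1277 H=2381824/666985] → run E
t=8: vr[B=2381824/666985 D=512/263 H=2381824/666985] → run D
t=9: vr[B=2381824/666985 D=1024/263 H=2381824/666985] → run B
t=10: vr[B=4420608/666985 D=1024/263 H=2381824/666985] → run H
t=11: vr[B=4420608/666985 D=1024/263 H=4420608/666985] → run D
t=12: vr[B=4420608/666985 D=1536/263 H=4420608/666985] → run D
t=13: vr[B=4420608/666985 D=2048/263 H=4420608/666985] → run B
t=14: vr[D=2048/263 H=4420608/666985] → run H
t=15: vr[D=2048/263 H=6459392/666985] → run D
t=16: vr[D=2560/263 H=6459392/666985] → run H
t=17: vr[D=2560/263 H=8498176/666985] → run D
t=18: vr[H=8498176/666985] → run H
t=19: vr[H=2107392/133397] → run H
t=20: vr[H=12575744/666985] → run H
t=21: vr[H=14614528/666985] → run H
t=22: (idle)
t=23: (idle)
t=24: (idle)
t=25: (idle)

running at tick 16 = H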